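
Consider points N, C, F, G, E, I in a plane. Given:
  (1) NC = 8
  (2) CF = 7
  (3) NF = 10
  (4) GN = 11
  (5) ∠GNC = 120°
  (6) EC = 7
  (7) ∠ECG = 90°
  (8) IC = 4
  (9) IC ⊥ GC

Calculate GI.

Step 1: By the law of cosines on triangle CNG: CG² = 8² + 11² − 2·8·11·cos(120°) = 273, so CG ≈ 16.52.
Step 2: By the law of cosines on triangle GCI: GI² = 16.52² + 4² − 2·16.52·4·cos(90°) = 289, so GI = 17.

Therefore, the length of GI = 17.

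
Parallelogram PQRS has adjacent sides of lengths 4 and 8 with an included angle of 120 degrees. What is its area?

The area of a parallelogram equals the product of two adjacent sides times the sine of the included angle.
This is because the height equals 8 * sin(120°) = 4*sqrt(3).
Area = 4 * 4*sqrt(3) = 16*sqrt(3)

16*sqrt(3)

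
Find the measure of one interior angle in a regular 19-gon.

Each interior angle of a regular n-gon is (n - 2) * 180 / n.
For n = 19: (19 - 2) * 180 / 19 = 3060/19 = 3060/19 degrees.

3060/19 degrees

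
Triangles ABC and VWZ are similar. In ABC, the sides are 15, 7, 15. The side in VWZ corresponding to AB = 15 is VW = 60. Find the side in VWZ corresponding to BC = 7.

Since the triangles are similar, the ratio of corresponding sides is constant.
Scale factor k = VW / AB = 60 / 15 = 4
WZ = k * BC = 4 * 7 = 28

28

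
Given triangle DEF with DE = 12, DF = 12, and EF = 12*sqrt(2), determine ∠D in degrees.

When all three sides of a triangle are known, the law of cosines can be rearranged to find any angle.
cos(C) = (a² + b² - c²) / (2ab) gives cos(D) = 0.
Taking the inverse cosine: D = 90°.

90°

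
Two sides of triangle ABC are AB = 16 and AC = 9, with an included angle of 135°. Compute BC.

When two sides and the included angle are known, the law of cosines gives the third side.
c^2 = a^2 + b^2 - 2ab cos(C) generalizes the Pythagorean theorem to non-right triangles.
Here: BC^2 = 256 + 81 - 288*(-sqrt(2)/2) = 144*sqrt(2) + 337
BC = sqrt(144*sqrt(2) + 337)

sqrt(144*sqrt(2) + 337)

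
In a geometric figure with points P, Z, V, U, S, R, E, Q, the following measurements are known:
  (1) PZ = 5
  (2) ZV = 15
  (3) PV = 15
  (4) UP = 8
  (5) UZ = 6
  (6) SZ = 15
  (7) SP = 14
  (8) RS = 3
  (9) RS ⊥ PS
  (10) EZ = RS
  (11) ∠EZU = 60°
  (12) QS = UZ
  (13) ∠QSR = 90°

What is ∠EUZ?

From the given relations: EZ = RS = 3.
Step 1: By the law of cosines on triangle UZE: UE² = 6² + 3² − 2·6·3·cos(60°) = 27, so UE = 3·√3.
Step 2: By the inverse law of cosines on triangle EUZ: cos(∠EUZ) = ((3·√3)² + 6² − 3²) / (2·3·√3·6) = 54/62.35 = 0.866, so ∠EUZ = 30°.

Therefore, the measure of angle ∠EUZ = 30°.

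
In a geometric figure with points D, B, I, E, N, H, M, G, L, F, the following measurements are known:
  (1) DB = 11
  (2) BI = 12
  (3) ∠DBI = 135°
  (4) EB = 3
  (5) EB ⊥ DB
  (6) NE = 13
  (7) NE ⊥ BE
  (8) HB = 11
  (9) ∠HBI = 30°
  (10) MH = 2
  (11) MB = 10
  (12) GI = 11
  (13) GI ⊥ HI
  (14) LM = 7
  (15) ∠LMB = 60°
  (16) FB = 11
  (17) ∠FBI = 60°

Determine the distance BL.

Step 1: By the law of cosines on triangle BML: BL² = 10² + 7² − 2·10·7·cos(60°) = 79, so BL = √79.

Therefore, the length of BL = √79.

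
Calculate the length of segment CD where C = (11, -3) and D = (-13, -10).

The horizontal distance is |-13 - 11| = 24 and the vertical distance is |-10 - -3| = 7.
By the Pythagorean theorem, d = sqrt(24^2 + 7^2) = sqrt(625) = 25.

25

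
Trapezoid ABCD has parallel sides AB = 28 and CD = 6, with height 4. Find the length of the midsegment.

The midsegment (median) of a trapezoid connects the midpoints of the non-parallel sides.
Its length is the average of the two bases: (28 + 6) / 2 = 17.

17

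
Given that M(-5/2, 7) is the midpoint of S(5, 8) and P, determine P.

Using the midpoint formula: M = ((x1 + x2)/2, (y1 + y2)/2)
We know M = (-5/2, 7) and S = (5, 8)
For x: -5/2 = (5 + x2)/2, so x2 = 2*-5/2 - 5 = -10
For y: 7 = (8 + y2)/2, so y2 = 2*7 - 8 = 6
P = (-10, 6)

(-10, 6)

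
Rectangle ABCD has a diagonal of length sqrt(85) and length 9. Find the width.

Using the Pythagorean theorem: d^2 = a^2 + b^2
b^2 = d^2 - a^2
b^2 = 85 - 81
b^2 = 4
b = sqrt(4) = 2

2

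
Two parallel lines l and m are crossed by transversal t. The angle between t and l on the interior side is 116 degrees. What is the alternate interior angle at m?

Alternate interior angles formed by parallel lines and a transversal are equal.
The given angle is 116 degrees.
The alternate interior angle = 116 degrees.

116 degrees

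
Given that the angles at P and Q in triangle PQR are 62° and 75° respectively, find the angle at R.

angle R = 180 - 62 - 75 = 43 degrees.

43 degrees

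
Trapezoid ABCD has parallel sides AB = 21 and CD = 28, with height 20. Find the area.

Area of a trapezoid = (base1 + base2) * height / 2
Area = (21 + 28) * 20 / 2
Area = 49 * 20 / 2
Area = 980 / 2
Area = 490

490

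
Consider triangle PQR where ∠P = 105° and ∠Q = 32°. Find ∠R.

By the triangle angle sum property, the three interior angles of any triangle add up to 180°.
We know angle P = 105° and angle Q = 32°, so their sum is 137°.
Therefore angle R = 180° - 137° = 43°.

43 degrees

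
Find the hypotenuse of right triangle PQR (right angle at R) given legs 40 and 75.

By the Pythagorean theorem: PQ^2 = PR^2 + QR^2
PQ^2 = 40^2 + 75^2 = 1600 + 5625 = 7225
PQ = sqrt(7225) = 85

85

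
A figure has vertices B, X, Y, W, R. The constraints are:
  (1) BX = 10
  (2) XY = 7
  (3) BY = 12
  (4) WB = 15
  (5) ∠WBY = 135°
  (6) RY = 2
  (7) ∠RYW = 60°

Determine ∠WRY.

Step 1: By the law of cosines on triangle WBY: WY² = 15² + 12² − 2·15·12·cos(135°) = 623.56, so WY ≈ 24.97.
Step 2: By the law of cosines on triangle RYW: RW² = 2² + 24.97² − 2·2·24.97·cos(60°) = 577.62, so RW ≈ 24.03.
Step 3: By the inverse law of cosines on triangle WRY: cos(∠WRY) = (24.03² + 2² − 24.97²) / (2·24.03·2) = -41.94/96.13 = -0.4363, so ∠WRY = 115.87°.

Therefore, the measure of angle ∠WRY = 115.87°.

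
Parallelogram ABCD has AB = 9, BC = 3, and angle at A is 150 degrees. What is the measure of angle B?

In a parallelogram, consecutive angles are supplementary (sum to 180°).
angle B = 180 - angle A
angle B = 180 - 150
angle B = 30 degrees

30 degrees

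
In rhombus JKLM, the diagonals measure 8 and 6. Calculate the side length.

Half-diagonals are 4 and 3. side = sqrt(4^2 + 3^2) = sqrt(25) = 5

5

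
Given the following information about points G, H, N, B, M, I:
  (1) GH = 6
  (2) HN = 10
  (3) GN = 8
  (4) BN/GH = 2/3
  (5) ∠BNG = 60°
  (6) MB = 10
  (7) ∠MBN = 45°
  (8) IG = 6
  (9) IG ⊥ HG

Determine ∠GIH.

Step 1: By the law of cosines on triangle IGH: IH² = 6² + 6² − 2·6·6·cos(90°) = 72, so IH = 6·√2.
Step 2: By the inverse law of cosines on triangle GIH: cos(∠GIH) = (6² + (6·√2)² − 6²) / (2·6·6·√2) = 72/101.82 = 0.7071, so ∠GIH = 45°.

Therefore, the measure of angle ∠GIH = 45°.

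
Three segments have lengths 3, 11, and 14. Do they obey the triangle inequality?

The longest side is 14. The other two sides sum to 3 + 11 = 14.
Since 14 ≤ 14, the two shorter sides cannot reach around to close the triangle.

No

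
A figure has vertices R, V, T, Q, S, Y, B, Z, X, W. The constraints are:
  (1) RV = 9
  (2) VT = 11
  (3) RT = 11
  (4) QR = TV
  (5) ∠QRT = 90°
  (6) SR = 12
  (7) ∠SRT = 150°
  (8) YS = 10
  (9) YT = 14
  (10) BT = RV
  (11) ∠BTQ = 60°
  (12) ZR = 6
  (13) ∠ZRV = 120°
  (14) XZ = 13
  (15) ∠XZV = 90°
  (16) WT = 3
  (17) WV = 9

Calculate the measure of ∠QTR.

From the given relations: QR = TV = 11.
Step 1: By the law of cosines on triangle TRQ: TQ² = 11² + 11² − 2·11·11·cos(90°) = 242, so TQ = 11·√2.
Step 2: By the inverse law of cosines on triangle QTR: cos(∠QTR) = ((11·√2)² + 11² − 11²) / (2·11·√2·11) = 242/342.24 = 0.7071, so ∠QTR = 45°.

Therefore, the measure of angle ∠QTR = 45°.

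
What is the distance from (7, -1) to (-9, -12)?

The horizontal distance is |-9 - 7| = 16 and the vertical distance is |-12 - -1| = 11.
By the Pythagorean theorem, d = sqrt(16^2 + 11^2) = sqrt(377).

sqrt(377)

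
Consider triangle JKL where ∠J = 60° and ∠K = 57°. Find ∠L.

angle L = 180 - 60 - 57 = 63 degrees.

63 degrees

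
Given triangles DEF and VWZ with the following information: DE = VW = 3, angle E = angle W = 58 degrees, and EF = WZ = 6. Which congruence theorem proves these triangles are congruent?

The given information matches SAS: Two pairs of corresponding sides and the included angle are equal (Side-Angle-Side).

SAS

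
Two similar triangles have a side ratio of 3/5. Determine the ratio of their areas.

Area ratio = (side ratio)^2 = (3/5)^2 = 9:25.

9:25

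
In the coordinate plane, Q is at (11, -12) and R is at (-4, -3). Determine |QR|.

d = sqrt((-4 - 11)^2 + (-3 - -12)^2)
d = sqrt(-15^2 + 9^2)
d = sqrt(225 + 81)
d = sqrt(306) = 3*sqrt(34)

3*sqrt(34)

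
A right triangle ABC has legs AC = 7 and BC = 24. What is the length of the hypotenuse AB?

In a right triangle, the square of the hypotenuse equals the sum of the squares of the two legs.
The legs are 7 and 24, so the hypotenuse = sqrt(49 + 576) = sqrt(625) = 25.

25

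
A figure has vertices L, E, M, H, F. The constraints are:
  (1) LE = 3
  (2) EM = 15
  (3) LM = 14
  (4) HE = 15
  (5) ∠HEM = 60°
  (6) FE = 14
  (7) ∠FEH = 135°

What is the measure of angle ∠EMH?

Step 1: By the law of cosines on triangle MEH: MH² = 15² + 15² − 2·15·15·cos(60°) = 225, so MH = 15.
Step 2: By the inverse law of cosines on triangle EMH: cos(∠EMH) = (15² + 15² − 15²) / (2·15·15) = 225/450 = 0.5, so ∠EMH = 60°.

Therefore, the measure of angle ∠EMH = 60°.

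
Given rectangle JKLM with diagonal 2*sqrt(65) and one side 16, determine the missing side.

Using the Pythagorean theorem: d^2 = a^2 + b^2
b^2 = d^2 - a^2
b^2 = 260 - 256
b^2 = 4
b = sqrt(4) = 2

2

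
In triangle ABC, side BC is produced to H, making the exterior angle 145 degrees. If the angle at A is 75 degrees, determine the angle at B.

angle B = 145 - 75 = 70 degrees (exterior angle theorem).

70 degrees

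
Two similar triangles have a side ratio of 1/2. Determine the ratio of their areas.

The ratio of areas of similar triangles equals the square of the side ratio.
Side ratio = 1:2
Area ratio = (1/2)^2 = 1/4 = 1:4

1:4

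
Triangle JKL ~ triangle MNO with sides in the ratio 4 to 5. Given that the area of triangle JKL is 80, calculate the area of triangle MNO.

For similar figures, the area ratio equals the square of the side ratio.
Side ratio (JKL to MNO) = 4:5, so area ratio = 4^2:5^2 = 16:25.
If the area of JKL is 80, then the area of MNO = 80 * (25/16) = 125.

125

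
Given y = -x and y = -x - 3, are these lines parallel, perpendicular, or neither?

Slope of line 1: m1 = -1
Slope of line 2: m2 = -1
m1 = m2, so the lines are parallel.

Parallel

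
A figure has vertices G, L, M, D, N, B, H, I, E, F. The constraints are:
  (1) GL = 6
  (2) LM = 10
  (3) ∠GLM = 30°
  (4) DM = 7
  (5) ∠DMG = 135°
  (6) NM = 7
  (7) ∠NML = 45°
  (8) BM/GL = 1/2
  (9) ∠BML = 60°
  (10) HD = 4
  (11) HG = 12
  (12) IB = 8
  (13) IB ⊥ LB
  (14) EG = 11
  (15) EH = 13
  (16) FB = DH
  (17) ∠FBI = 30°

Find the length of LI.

From the given relations: BM = 1/2·GL = 1/2·6 = 3.
Step 1: By the law of cosines on triangle LMB: LB² = 10² + 3² − 2·10·3·cos(60°) = 79, so LB = √79.
Step 2: By the law of cosines on triangle LBI: LI² = √79² + 8² − 2·√79·8·cos(90°) = 143, so LI = √143.

Therefore, the length of LI = √143.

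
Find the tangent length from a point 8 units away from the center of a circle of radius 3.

The tangent, radius, and line from the external point to the center form a right triangle.
The right angle is where the tangent meets the radius.
By the Pythagorean theorem: tangent² + 3² = 8²
tangent² = 64 - 9 = 55
tangent = sqrt(55)

sqrt(55)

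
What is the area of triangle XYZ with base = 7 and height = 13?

Area = (1/2)(7)(13) = 91/2

91/2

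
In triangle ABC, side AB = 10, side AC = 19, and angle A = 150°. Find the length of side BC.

When two sides and the included angle are known, the law of cosines gives the third side.
c^2 = a^2 + b^2 - 2ab cos(C) generalizes the Pythagorean theorem to non-right triangles.
Here: BC^2 = 100 + 361 - 380*(-sqrt(3)/2) = 190*sqrt(3) + 461
BC = sqrt(190*sqrt(3) + 461)

sqrt(190*sqrt(3) + 461)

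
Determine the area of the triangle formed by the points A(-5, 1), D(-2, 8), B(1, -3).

The Shoelace formula computes the area from vertex coordinates by summing cross products.
For vertices (-5,1), (-2,8), (1,-3):
Signed sum = -5*8 - -2*1 + -2*-3 - 1*8 + 1*1 - -5*-3
= -38 + -2 + -14 = -54
Area = (1/2)|-54| = 27.

27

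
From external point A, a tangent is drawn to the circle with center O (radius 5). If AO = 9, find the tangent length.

The tangent, radius, and line from the external point to the center form a right triangle.
The right angle is where the tangent meets the radius.
By the Pythagorean theorem: tangent² + 5² = 9²
tangent² = 81 - 25 = 56
tangent = 2*sqrt(14)

2*sqrt(14)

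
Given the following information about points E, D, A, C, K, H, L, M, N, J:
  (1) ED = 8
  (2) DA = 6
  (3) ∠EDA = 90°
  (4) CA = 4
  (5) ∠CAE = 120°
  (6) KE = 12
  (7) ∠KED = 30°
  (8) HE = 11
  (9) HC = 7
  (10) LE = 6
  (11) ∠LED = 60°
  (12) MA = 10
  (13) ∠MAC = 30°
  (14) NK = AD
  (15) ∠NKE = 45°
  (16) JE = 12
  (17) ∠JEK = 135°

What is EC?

Step 1: By the law of cosines on triangle EDA: EA² = 8² + 6² − 2·8·6·cos(90°) = 100, so EA = 10.
Step 2: By the law of cosines on triangle EAC: EC² = 10² + 4² − 2·10·4·cos(120°) = 156, so EC = 2·√39.

Therefore, the length of EC = 2·√39.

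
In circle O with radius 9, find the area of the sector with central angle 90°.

Sector area = π(9²)(1/4) = 81*pi/4

81*pi/4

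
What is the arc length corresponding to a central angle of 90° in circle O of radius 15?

Arc length = 2πr × θ/360
= 2π × 15 × 1/4
= 15*pi/2

15*pi/2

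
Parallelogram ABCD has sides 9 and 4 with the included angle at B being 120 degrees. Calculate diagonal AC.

Law of cosines: d^2 = 9^2 + 4^2 - 2(9)(4)cos(120°) = 133, so d = sqrt(133).

sqrt(133)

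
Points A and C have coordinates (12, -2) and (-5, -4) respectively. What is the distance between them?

The horizontal distance is |-5 - 12| = 17 and the vertical distance is |-4 - -2| = 2.
By the Pythagorean theorem, d = sqrt(17^2 + 2^2) = sqrt(293).

sqrt(293)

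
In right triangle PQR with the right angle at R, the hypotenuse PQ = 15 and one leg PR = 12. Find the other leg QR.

By the Pythagorean theorem: QR^2 = PQ^2 - PR^2
QR^2 = 15^2 - 12^2 = 225 - 144 = 81
QR = sqrt(81) = 9

9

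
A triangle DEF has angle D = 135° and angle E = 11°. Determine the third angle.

By the triangle angle sum property, the three interior angles of any triangle add up to 180°.
We know angle D = 135° and angle E = 11°, so their sum is 146°.
Therefore angle F = 180° - 146° = 34°.

34 degrees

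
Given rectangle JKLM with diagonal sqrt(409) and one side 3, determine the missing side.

b = sqrt(d^2 - a^2) = sqrt(409 - 9) = sqrt(400) = 20

20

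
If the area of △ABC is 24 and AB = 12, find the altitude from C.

Rearranging the area formula Area = (1/2) * base * height:
height = 2 * Area / base = 2 * 24 / 12 = 4.

4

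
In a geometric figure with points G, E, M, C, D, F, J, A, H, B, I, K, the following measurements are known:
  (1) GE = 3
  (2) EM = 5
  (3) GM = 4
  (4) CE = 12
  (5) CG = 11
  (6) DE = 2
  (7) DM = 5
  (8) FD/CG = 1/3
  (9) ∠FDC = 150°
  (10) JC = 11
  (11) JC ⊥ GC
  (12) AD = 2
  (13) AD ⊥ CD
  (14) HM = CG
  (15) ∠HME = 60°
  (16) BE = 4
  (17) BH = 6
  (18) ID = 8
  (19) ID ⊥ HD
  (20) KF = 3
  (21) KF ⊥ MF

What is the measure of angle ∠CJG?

Step 1: By the law of cosines on triangle JCG: JG² = 11² + 11² − 2·11·11·cos(90°) = 242, so JG = 11·√2.
Step 2: By the inverse law of cosines on triangle CJG: cos(∠CJG) = (11² + (11·√2)² − 11²) / (2·11·11·√2) = 242/342.24 = 0.7071, so ∠CJG = 45°.

Therefore, the measure of angle ∠CJG = 45°.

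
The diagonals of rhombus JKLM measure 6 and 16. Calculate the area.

The diagonals of a rhombus divide it into four right triangles.
Each triangle has legs 6/ 2 = 3 and 16/2 = 8, so each has area (1/2)*3*8 = 12.
Four such triangles give total area = (d1 * d2) / 2 = 48.

48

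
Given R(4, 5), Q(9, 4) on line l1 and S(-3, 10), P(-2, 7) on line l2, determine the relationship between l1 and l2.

Slope of line 1: m1 = (4 - 5)/(9 - 4) = -1/5 = -1/5
Slope of line 2: m2 = (7 - 10)/(-2 - -3) = -3/1 = -3
For parallel lines we need equal slopes: -1/5 != -3.
For perpendicular lines we need m1*m2 = -1: (-1/5)(-3) = 3/5 != -1.
Since neither condition holds, the lines are neither parallel nor perpendicular.

Neither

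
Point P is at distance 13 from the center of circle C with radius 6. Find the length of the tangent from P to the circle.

The tangent, radius, and line from the external point to the center form a right triangle.
The right angle is where the tangent meets the radius.
By the Pythagorean theorem: tangent² + 6² = 13²
tangent² = 169 - 36 = 133
tangent = sqrt(133)

sqrt(133)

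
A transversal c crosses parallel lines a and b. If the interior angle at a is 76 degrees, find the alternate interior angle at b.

Alternate interior angles are equal: 76 degrees.

76 degrees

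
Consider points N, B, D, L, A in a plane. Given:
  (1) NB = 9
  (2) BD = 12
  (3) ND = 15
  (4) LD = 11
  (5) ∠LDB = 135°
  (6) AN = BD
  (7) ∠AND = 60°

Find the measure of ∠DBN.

Step 1: By the inverse law of cosines on triangle DBN: cos(∠DBN) = (12² + 9² − 15²) / (2·12·9) = 0/216 = 0, so ∠DBN = 90°.

Therefore, the measure of angle ∠DBN = 90°.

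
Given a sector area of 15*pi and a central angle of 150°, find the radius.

Sector area A = πr² × θ/360, so r² = 360A / (πθ).
r² = 360 × 15*pi / (π × 150)
r² = 36
r = 6

6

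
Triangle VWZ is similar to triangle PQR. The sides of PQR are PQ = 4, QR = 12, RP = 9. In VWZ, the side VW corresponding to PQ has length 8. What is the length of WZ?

k = 8/4 = 2. WZ = 2 * 12 = 24.

24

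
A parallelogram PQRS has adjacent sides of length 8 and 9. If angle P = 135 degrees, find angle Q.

Opposite sides of a parallelogram are parallel, so consecutive angles form co-interior angles on a transversal.
Co-interior angles sum to 180°, giving angle Q = 180 - 135 = 45 degrees.

45 degrees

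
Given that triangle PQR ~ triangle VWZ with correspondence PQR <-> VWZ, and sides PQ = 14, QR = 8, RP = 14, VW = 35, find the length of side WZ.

Similar triangles have proportional sides. Setting up the proportion:
VW / PQ = WZ / QR
35 / 14 = WZ / 8
WZ = 8 * 35 / 14 = 20.

20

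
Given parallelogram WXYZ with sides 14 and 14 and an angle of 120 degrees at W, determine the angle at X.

In a parallelogram, consecutive angles are supplementary (sum to 180°).
angle X = 180 - angle W
angle X = 180 - 120
angle X = 60 degrees

60 degrees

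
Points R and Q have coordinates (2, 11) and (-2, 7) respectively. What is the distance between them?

The horizontal distance is |-2 - 2| = 4 and the vertical distance is |7 - 11| = 4.
By the Pythagorean theorem, d = sqrt(4^2 + 4^2) = sqrt(32) = 4*sqrt(2).

4*sqrt(2)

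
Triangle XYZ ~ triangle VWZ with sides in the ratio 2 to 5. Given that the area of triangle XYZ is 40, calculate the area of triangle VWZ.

For similar figures, the area ratio equals the square of the side ratio.
Side ratio (XYZ to VWZ) = 2:5, so area ratio = 2^2:5^2 = 4:25.
If the area of XYZ is 40, then the area of VWZ = 40 * (25/4) = 250.

250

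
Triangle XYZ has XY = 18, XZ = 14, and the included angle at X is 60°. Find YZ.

When two sides and the included angle are known, the law of cosines gives the third side.
c^2 = a^2 + b^2 - 2ab cos(C) generalizes the Pythagorean theorem to non-right triangles.
Here: YZ^2 = 324 + 196 - 504*(1/2) = 268
YZ = 2*sqrt(67)

2*sqrt(67)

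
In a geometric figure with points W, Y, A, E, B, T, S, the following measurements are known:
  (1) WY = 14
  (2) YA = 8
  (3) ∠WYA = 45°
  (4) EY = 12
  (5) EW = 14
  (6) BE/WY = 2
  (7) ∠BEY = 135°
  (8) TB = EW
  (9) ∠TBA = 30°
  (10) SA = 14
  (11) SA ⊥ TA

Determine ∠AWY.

Step 1: By the law of cosines on triangle WYA: WA² = 14² + 8² − 2·14·8·cos(45°) = 101.61, so WA ≈ 10.08.
Step 2: By the inverse law of cosines on triangle AWY: cos(∠AWY) = (10.08² + 14² − 8²) / (2·10.08·14) = 233.61/282.24 = 0.8277, so ∠AWY = 34.14°.

Therefore, the measure of angle ∠AWY = 34.14°.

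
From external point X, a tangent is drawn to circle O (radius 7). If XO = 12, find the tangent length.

Let T be the point of tangency. Then OT ⊥ XT (radius ⊥ tangent).
In right triangle OTX: OX² = OT² + XT²
12² = 7² + XT²
XT² = 95, XT = sqrt(95)

sqrt(95)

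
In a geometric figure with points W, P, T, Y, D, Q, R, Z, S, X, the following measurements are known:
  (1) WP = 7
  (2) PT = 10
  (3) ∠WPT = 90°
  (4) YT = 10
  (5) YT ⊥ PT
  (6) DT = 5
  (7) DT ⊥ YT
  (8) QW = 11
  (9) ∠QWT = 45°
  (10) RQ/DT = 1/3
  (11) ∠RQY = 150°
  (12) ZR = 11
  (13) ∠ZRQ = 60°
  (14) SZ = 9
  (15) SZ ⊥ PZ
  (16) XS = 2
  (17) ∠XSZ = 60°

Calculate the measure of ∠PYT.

Step 1: By the law of cosines on triangle YTP: YP² = 10² + 10² − 2·10·10·cos(90°) = 200, so YP = 10·√2.
Step 2: By the inverse law of cosines on triangle PYT: cos(∠PYT) = ((10·√2)² + 10² − 10²) / (2·10·√2·10) = 200/282.84 = 0.7071, so ∠PYT = 45°.

Therefore, the measure of angle ∠PYT = 45°.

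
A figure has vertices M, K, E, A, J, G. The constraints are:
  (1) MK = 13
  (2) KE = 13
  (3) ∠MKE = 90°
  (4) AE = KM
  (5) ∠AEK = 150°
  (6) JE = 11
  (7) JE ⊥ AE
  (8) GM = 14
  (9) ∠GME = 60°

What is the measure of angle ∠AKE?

From the given relations: AE = KM = 13.
Step 1: By the law of cosines on triangle KEA: KA² = 13² + 13² − 2·13·13·cos(150°) = 630.72, so KA ≈ 25.11.
Step 2: By the inverse law of cosines on triangle AKE: cos(∠AKE) = (25.11² + 13² − 13²) / (2·25.11·13) = 630.72/652.97 = 0.9659, so ∠AKE = 15°.

Therefore, the measure of angle ∠AKE = 15°.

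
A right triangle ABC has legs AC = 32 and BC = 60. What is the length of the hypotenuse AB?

By the Pythagorean theorem: AB^2 = AC^2 + BC^2
AB^2 = 32^2 + 60^2 = 1024 + 3600 = 4624
AB = sqrt(4624) = 68

68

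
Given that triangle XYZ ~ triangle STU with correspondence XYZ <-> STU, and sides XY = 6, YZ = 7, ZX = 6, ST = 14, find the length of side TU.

Since the triangles are similar, the ratio of corresponding sides is constant.
Scale factor k = ST / XY = 14 / 6 = 7/3
TU = k * YZ = 7/3 * 7 = 49/3

49/3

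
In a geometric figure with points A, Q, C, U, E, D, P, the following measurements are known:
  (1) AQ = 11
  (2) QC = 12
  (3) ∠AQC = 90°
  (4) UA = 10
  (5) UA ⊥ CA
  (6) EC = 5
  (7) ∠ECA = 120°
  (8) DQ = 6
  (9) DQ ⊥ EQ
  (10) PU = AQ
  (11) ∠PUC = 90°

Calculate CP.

From the given relations: PU = AQ = 11.
Step 1: By the law of cosines on triangle CQA: CA² = 12² + 11² − 2·12·11·cos(90°) = 265, so CA ≈ 16.28.
Step 2: By the law of cosines on triangle UAC: UC² = 10² + 16.28² − 2·10·16.28·cos(90°) = 365, so UC ≈ 19.1.
Step 3: By the law of cosines on triangle CUP: CP² = 19.1² + 11² − 2·19.1·11·cos(90°) = 486, so CP = 9·√6.

Therefore, the length of CP = 9·√6.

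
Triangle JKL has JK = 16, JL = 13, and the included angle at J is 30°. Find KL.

By the law of cosines: KL^2 = JK^2 + JL^2 - 2*JK*JL*cos(J)
KL^2 = 16^2 + 13^2 - 2*16*13*cos(30°)
KL^2 = 256 + 169 - 416*(sqrt(3)/2)
KL^2 = 425 - 208*sqrt(3)
KL = sqrt(425 - 208*sqrt(3))

sqrt(425 - 208*sqrt(3))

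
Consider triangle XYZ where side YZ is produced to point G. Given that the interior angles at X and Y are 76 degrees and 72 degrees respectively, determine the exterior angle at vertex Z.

The interior angle at Z is 180 - 76 - 72 = 32 degrees.
The exterior angle and interior angle at Z are supplementary:
Exterior angle = 180 - 32 = 148 degrees.

148 degrees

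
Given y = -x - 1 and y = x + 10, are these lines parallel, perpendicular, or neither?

Slope of line 1: m1 = -1
Slope of line 2: m2 = 1
m1 * m2 = (-1) * (1) = -1 = -1, so the lines are perpendicular.

Perpendicular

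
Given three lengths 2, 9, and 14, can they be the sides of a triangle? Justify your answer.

The longest side is 14. The other two sides sum to 2 + 9 = 11.
Since 11 ≤ 14, the two shorter sides cannot reach around to close the triangle.

No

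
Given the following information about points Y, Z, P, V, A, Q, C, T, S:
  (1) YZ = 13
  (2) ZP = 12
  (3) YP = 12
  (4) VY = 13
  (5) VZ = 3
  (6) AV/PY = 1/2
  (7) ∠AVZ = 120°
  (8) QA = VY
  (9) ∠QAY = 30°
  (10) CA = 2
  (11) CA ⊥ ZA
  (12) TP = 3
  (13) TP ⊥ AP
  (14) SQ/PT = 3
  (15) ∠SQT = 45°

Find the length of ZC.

From the given relations: AV = 1/2·PY = 1/2·12 = 6.
Step 1: By the law of cosines on triangle ZVA: ZA² = 3² + 6² − 2·3·6·cos(120°) = 63, so ZA = 3·√7.
Step 2: By the law of cosines on triangle ZAC: ZC² = (3·√7)² + 2² − 2·3·√7·2·cos(90°) = 67, so ZC = √67.

Therefore, the length of ZC = √67.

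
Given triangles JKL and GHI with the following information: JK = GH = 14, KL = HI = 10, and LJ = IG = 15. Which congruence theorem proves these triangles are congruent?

The given information provides:
JK = GH = 14, KL = HI = 10, and LJ = IG = 15
This matches the SSS congruence theorem.
All three pairs of corresponding sides are equal (Side-Side-Side).

SSS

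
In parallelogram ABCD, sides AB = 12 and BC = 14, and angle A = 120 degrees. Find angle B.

In a parallelogram, consecutive angles are supplementary (sum to 180°).
angle B = 180 - angle A
angle B = 180 - 120
angle B = 60 degrees

60 degrees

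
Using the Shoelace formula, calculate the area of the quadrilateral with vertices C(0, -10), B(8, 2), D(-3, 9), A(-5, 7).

Shoelace: sum of cross terms = 232, Area = (1/2)|232| = 116

116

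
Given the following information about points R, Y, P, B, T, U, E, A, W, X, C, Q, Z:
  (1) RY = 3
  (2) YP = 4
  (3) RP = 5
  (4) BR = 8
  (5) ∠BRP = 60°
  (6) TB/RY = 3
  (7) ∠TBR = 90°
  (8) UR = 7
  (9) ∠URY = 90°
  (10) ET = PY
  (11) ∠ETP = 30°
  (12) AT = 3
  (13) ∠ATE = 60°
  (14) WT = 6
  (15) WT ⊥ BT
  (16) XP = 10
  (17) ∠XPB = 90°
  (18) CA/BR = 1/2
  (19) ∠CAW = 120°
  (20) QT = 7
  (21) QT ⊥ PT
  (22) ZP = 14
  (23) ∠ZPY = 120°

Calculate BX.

Step 1: By the law of cosines on triangle BRP: BP² = 8² + 5² − 2·8·5·cos(60°) = 49, so BP = 7.
Step 2: By the law of cosines on triangle BPX: BX² = 7² + 10² − 2·7·10·cos(90°) = 149, so BX = √149.

Therefore, the length of BX = √149.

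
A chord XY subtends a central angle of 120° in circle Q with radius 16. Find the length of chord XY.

Chord = 2(16) sin(60°) = 16*sqrt(3)

16*sqrt(3)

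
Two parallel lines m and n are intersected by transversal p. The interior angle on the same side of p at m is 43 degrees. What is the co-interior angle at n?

Co-interior (same-side interior) angles are between the parallel lines on the same side of the transversal.
Unlike corresponding or alternate interior angles, they are supplementary rather than equal.
So the angle = 180 - 43 = 137 degrees.

137 degrees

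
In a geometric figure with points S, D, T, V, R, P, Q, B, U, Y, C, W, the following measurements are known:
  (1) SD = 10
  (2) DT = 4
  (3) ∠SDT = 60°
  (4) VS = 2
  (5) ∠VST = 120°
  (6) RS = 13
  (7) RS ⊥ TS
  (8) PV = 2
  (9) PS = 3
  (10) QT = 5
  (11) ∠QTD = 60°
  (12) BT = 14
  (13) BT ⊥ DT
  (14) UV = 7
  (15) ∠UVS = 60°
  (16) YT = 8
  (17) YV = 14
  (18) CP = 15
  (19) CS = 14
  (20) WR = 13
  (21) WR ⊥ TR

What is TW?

Step 1: By the law of cosines on triangle SDT: ST² = 10² + 4² − 2·10·4·cos(60°) = 76, so ST = 2·√19.
Step 2: By the law of cosines on triangle RST: RT² = 13² + (2·√19)² − 2·13·2·√19·cos(90°) = 245, so RT = 7·√5.
Step 3: By the law of cosines on triangle TRW: TW² = (7·√5)² + 13² − 2·7·√5·13·cos(90°) = 414, so TW = 3·√46.

Therefore, the length of TW = 3·√46.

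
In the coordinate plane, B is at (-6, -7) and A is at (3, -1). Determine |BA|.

d = sqrt((3 - -6)^2 + (-1 - -7)^2)
d = sqrt(9^2 + 6^2)
d = sqrt(81 + 36)
d = sqrt(117) = 3*sqrt(13)

3*sqrt(13)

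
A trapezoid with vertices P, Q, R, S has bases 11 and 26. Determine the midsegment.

midsegment = (11 + 26) / 2 = 37 / 2 = 37/2

37/2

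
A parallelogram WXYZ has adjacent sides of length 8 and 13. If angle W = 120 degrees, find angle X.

Opposite sides of a parallelogram are parallel, so consecutive angles form co-interior angles on a transversal.
Co-interior angles sum to 180°, giving angle X = 180 - 120 = 60 degrees.

60 degrees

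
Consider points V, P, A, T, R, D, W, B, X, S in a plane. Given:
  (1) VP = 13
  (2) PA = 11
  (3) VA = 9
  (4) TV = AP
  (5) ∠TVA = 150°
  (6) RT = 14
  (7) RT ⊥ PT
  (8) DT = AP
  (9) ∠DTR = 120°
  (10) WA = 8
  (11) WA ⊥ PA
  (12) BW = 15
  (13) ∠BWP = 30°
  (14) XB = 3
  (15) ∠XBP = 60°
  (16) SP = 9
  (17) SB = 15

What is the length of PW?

Step 1: By the law of cosines on triangle PAW: PW² = 11² + 8² − 2·11·8·cos(90°) = 185, so PW = √185.

Therefore, the length of PW = √185.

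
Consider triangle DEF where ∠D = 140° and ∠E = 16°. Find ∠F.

angle F = 180 - 140 - 16 = 24 degrees.

24 degrees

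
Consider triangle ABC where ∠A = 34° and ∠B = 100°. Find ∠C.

angle C = 180 - 34 - 100 = 46 degrees.

46 degrees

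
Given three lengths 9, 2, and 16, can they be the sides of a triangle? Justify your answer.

Check the triangle inequality: 9 + 2 = 11 ≤ 16.
Since the sum of two sides does not exceed the third, no triangle can be formed.

No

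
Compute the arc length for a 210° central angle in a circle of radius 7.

Arc length = 2πr × θ/360
= 2π × 7 × 7/12
= 49*pi/6

49*pi/6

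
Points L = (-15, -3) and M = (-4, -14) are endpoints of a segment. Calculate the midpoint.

The midpoint is the point halfway along the segment.
Move half the horizontal distance: -15 + (-4 - -15)/2 = -15 + 11/2 = -19/2
Move half the vertical distance: -3 + (-14 - -3)/2 = -3 + -11/2 = -17/2
Midpoint = (-19/2, -17/2)

(-19/2, -17/2)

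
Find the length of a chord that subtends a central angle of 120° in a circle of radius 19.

Chord length = 2r sin(θ/2)
= 2 × 19 × sin(120°/2)
= 2 × 19 × sin(60°)
= 19*sqrt(3)

19*sqrt(3)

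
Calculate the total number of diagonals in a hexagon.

Total line segments between 6 vertices = C(6,2) = 15.
Subtract the 6 sides: 15 - 6 = 9 diagonals.

9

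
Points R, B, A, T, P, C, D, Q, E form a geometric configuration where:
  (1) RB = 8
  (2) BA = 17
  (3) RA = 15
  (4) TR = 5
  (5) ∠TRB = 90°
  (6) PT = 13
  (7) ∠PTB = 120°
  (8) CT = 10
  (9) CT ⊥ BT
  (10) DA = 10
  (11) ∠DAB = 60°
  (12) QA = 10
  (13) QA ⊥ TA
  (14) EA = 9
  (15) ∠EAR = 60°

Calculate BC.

Step 1: By the law of cosines on triangle BRT: BT² = 8² + 5² − 2·8·5·cos(90°) = 89, so BT = √89.
Step 2: By the law of cosines on triangle BTC: BC² = √89² + 10² − 2·√89·10·cos(90°) = 189, so BC = 3·√21.

Therefore, the length of BC = 3·√21.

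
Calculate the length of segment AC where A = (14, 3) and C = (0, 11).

d = sqrt((-14)^2 + (8)^2) = sqrt(260) = 2*sqrt(65)

2*sqrt(65)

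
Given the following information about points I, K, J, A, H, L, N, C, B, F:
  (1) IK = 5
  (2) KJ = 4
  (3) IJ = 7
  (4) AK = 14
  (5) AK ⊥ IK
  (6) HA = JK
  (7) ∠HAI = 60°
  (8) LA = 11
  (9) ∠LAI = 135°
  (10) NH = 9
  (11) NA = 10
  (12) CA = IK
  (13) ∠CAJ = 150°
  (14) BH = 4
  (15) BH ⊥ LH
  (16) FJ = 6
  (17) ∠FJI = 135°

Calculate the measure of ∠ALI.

Step 1: By the law of cosines on triangle IKA: IA² = 5² + 14² − 2·5·14·cos(90°) = 221, so IA ≈ 14.87.
Step 2: By the law of cosines on triangle LAI: LI² = 11² + 14.87² − 2·11·14.87·cos(135°) = 573.26, so LI ≈ 23.94.
Step 3: By the inverse law of cosines on triangle ALI: cos(∠ALI) = (11² + 23.94² − 14.87²) / (2·11·23.94) = 473.26/526.74 = 0.8985, so ∠ALI = 26.04°.

Therefore, the measure of angle ∠ALI = 26.04°.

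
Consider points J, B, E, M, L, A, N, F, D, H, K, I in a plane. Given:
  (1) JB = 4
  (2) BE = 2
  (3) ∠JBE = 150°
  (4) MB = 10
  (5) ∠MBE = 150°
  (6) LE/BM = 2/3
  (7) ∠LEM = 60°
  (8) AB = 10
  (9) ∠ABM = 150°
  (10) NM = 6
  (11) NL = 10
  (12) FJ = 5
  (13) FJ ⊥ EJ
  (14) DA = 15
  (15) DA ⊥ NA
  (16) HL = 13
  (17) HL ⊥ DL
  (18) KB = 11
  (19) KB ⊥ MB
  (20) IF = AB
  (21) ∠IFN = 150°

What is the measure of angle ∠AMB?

Step 1: By the law of cosines on triangle MBA: MA² = 10² + 10² − 2·10·10·cos(150°) = 373.21, so MA ≈ 19.32.
Step 2: By the inverse law of cosines on triangle AMB: cos(∠AMB) = (19.32² + 10² − 10²) / (2·19.32·10) = 373.21/386.37 = 0.9659, so ∠AMB = 15°.

Therefore, the measure of angle ∠AMB = 15°.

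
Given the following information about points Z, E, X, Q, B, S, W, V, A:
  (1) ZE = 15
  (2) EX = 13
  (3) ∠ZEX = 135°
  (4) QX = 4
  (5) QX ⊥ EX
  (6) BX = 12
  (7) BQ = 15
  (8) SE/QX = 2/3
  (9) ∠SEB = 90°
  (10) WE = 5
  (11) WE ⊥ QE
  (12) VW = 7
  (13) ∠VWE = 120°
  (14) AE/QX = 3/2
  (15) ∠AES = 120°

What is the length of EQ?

Step 1: By the law of cosines on triangle EXQ: EQ² = 13² + 4² − 2·13·4·cos(90°) = 185, so EQ = √185.

Therefore, the length of EQ = √185.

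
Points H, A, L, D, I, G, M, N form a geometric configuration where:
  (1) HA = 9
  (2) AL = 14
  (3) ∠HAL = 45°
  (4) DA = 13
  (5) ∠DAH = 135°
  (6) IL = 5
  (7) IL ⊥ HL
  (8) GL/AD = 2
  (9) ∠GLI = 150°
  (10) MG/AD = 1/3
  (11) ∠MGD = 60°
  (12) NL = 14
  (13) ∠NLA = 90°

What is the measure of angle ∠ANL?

Step 1: By the law of cosines on triangle NLA: NA² = 14² + 14² − 2·14·14·cos(90°) = 392, so NA = 14·√2.
Step 2: By the inverse law of cosines on triangle ANL: cos(∠ANL) = ((14·√2)² + 14² − 14²) / (2·14·√2·14) = 392/554.37 = 0.7071, so ∠ANL = 45°.

Therefore, the measure of angle ∠ANL = 45°.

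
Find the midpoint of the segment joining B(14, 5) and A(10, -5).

The midpoint is the average of the coordinates:
x: (14 + 10)/2 = 12
y: (5 + -5)/2 = 0
Midpoint = (12, 0)

(12, 0)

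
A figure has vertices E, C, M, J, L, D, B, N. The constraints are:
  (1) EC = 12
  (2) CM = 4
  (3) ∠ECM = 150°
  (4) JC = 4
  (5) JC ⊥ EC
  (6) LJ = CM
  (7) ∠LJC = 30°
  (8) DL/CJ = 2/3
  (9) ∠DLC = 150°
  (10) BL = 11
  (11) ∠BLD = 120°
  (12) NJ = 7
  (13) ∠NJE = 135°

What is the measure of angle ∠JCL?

From the given relations: LJ = CM = 4.
Step 1: By the law of cosines on triangle CJL: CL² = 4² + 4² − 2·4·4·cos(30°) = 4.29, so CL ≈ 2.07.
Step 2: By the inverse law of cosines on triangle JCL: cos(∠JCL) = (4² + 2.07² − 4²) / (2·4·2.07) = 4.29/16.56 = 0.2588, so ∠JCL = 75°.

Therefore, the measure of angle ∠JCL = 75°.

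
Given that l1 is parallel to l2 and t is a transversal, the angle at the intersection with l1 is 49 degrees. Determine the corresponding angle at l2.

When a transversal crosses parallel lines, angles in the same position at each intersection are called corresponding angles.
These are always equal, so the answer is 49 degrees.

49 degrees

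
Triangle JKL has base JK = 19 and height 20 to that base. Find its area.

Area = (1/2) * base * height
Area = (1/2) * 19 * 20
Area = 190

190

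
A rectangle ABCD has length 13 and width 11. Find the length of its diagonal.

Using the Pythagorean theorem:
d² = 13² + 11² = 169 + 121 = 290
d = sqrt(290)

sqrt(290)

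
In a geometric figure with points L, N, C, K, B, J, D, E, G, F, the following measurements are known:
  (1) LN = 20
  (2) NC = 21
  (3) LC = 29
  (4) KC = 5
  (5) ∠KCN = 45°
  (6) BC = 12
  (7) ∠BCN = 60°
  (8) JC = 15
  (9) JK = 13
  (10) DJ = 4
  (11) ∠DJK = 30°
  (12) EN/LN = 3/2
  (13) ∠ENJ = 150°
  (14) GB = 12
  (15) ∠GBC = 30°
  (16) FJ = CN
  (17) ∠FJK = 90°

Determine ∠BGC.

Step 1: By the law of cosines on triangle GBC: GC² = 12² + 12² − 2·12·12·cos(30°) = 38.58, so GC ≈ 6.21.
Step 2: By the inverse law of cosines on triangle BGC: cos(∠BGC) = (12² + 6.21² − 12²) / (2·12·6.21) = 38.58/149.08 = 0.2588, so ∠BGC = 75°.

Therefore, the measure of angle ∠BGC = 75°.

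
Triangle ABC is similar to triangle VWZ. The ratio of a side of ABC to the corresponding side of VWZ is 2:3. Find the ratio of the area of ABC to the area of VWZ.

Area ratio = (side ratio)^2 = (2/3)^2 = 4:9.

4:9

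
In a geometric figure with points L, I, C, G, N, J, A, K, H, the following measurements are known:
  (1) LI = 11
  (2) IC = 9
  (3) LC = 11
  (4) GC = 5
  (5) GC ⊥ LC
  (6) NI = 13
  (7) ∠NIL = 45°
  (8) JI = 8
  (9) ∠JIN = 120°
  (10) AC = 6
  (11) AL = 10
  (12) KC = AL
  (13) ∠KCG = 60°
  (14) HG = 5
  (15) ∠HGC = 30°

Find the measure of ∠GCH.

Step 1: By the law of cosines on triangle CGH: CH² = 5² + 5² − 2·5·5·cos(30°) = 6.7, so CH ≈ 2.59.
Step 2: By the inverse law of cosines on triangle GCH: cos(∠GCH) = (5² + 2.59² − 5²) / (2·5·2.59) = 6.7/25.88 = 0.2588, so ∠GCH = 75°.

Therefore, the measure of angle ∠GCH = 75°.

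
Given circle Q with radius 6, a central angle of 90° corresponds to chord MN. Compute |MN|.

Drop a perpendicular from the center to the chord, bisecting both the chord and the central angle.
Each half-chord = r sin(θ/2) = 6 sin(45°).
The full chord = 2 × 6 × sin(45°) = 6*sqrt(2).

6*sqrt(2)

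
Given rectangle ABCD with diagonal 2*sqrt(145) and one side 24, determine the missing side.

b = sqrt(d^2 - a^2) = sqrt(580 - 576) = sqrt(4) = 2

2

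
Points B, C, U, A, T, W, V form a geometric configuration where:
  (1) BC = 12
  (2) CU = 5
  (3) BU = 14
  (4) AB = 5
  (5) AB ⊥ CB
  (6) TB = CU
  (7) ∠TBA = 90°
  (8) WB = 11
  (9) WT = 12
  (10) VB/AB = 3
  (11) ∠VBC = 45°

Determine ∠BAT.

From the given relations: TB = CU = 5.
Step 1: By the law of cosines on triangle ABT: AT² = 5² + 5² − 2·5·5·cos(90°) = 50, so AT = 5·√2.
Step 2: By the inverse law of cosines on triangle BAT: cos(∠BAT) = (5² + (5·√2)² − 5²) / (2·5·5·√2) = 50/70.71 = 0.7071, so ∠BAT = 45°.

Therefore, the measure of angle ∠BAT = 45°.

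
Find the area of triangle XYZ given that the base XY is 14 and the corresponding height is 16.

A triangle's area is half the area of a rectangle with the same base and height.
Area = (1/2) * 14 * 16 = 112.

112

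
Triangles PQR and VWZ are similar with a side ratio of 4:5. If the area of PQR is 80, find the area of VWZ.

The ratio of areas of similar triangles = (side ratio)^2.
Side ratio = 4:5, so area ratio = 16:25.
Area of VWZ / Area of PQR = 25/16
Area of VWZ = 80 * 25/16 = 125

125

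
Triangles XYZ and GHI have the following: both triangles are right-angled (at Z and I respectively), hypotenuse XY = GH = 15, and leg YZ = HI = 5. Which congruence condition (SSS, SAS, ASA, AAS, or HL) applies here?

Consider the given information: both triangles are right-angled (at Z and I respectively), hypotenuse XY = GH = 15, and leg YZ = HI = 5
This is not SSS or SAS: SSS requires all three pairs of sides, but we don't have that. SAS requires two sides and the included angle between them.
The correct criterion is HL. The hypotenuse and one leg of two right triangles are equal (Hypotenuse-Leg).

HL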